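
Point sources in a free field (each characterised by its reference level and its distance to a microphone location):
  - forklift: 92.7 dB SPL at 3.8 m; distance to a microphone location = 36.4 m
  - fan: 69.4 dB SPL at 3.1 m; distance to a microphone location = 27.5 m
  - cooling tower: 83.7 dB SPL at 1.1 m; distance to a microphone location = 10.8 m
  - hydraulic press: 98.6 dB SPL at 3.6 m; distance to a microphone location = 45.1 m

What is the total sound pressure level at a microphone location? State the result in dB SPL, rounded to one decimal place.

78.4 dB SPL

Apply inverse-square spreading to bring every level to the receiver, then sum 10^(L/10).
forklift: 92.7 − 20·log₁₀(36.4/3.8) = 92.7 − 19.63 = 73.07 dB SPL.
fan: 69.4 − 20·log₁₀(27.5/3.1) = 69.4 − 18.96 = 50.44 dB SPL.
cooling tower: 83.7 − 20·log₁₀(10.8/1.1) = 83.7 − 19.84 = 63.86 dB SPL.
hydraulic press: 98.6 − 20·log₁₀(45.1/3.6) = 98.6 − 21.96 = 76.64 dB SPL.
Σ 10^(L/10) = 6.899e+07 → L_total = 10·log₁₀(6.899e+07) = 78.39 dB SPL.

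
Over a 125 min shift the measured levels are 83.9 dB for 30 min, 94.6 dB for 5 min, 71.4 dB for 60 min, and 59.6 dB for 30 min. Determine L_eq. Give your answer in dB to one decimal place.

L_eq = 10·log₁₀[(1/T)·Σ tᵢ·10^(Lᵢ/10)] with T = 125 min.
Σ tᵢ·10^(Lᵢ/10) = 30·10^(83.9/10) + 5·10^(94.6/10) + 60·10^(71.4/10) + 30·10^(59.6/10) = 2.264e+10.
L_eq = 10·log₁₀(2.264e+10/125) = 82.58 dB.

82.6 dB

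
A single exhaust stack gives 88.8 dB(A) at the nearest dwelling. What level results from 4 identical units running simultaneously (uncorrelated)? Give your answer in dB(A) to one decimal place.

N identical incoherent sources raise the level by 10·log₁₀ N.
L_total = 88.8 + 10·log₁₀(4) = 88.8 + 6.021 = 94.82 dB(A).

94.8 dB(A)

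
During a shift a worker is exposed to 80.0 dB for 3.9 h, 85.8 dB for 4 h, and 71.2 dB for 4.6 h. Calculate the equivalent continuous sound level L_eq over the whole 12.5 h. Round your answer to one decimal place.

Weight each interval's intensity by its duration and average over T = 12.5 h:
Σ tᵢ·10^(Lᵢ/10) = 3.9·10^(80.0/10) + 4·10^(85.8/10) + 4.6·10^(71.2/10) = 1.971e+09.
L_eq = 10·log₁₀(1.971e+09/12.5) = 81.98 dB.

82.0 dB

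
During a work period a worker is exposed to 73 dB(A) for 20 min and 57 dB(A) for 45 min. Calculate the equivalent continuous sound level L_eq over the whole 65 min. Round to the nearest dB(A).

Weight each interval's intensity by its duration and average over T = 65 min:
Σ tᵢ·10^(Lᵢ/10) = 20·10^(73/10) + 45·10^(57/10) = 4.216e+08.
L_eq = 10·log₁₀(4.216e+08/65) = 68.12 dB(A).

68 dB(A)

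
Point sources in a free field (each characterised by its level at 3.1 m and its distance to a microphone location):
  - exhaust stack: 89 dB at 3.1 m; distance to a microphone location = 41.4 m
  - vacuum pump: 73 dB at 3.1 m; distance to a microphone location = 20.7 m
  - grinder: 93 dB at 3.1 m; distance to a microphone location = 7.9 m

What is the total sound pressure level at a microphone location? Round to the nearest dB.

Propagate each source to the receiver with L = L_ref − 20·log₁₀(r/r_ref), then add intensities.
exhaust stack: 89 − 20·log₁₀(41.4/3.1) = 89 − 22.51 = 66.49 dB.
vacuum pump: 73 − 20·log₁₀(20.7/3.1) = 73 − 16.49 = 56.51 dB.
grinder: 93 − 20·log₁₀(7.9/3.1) = 93 − 8.13 = 84.87 dB.
Σ 10^(L/10) = 3.121e+08 → L_total = 10·log₁₀(3.121e+08) = 84.94 dB.

85 dB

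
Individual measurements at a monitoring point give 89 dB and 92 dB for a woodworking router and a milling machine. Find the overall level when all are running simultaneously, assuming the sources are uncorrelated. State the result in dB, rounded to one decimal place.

93.8 dB

For uncorrelated sources the intensities add, so convert each level to linear form, sum, and take 10·log₁₀ of the total.
Σ 10^(L/10) = 10^(89/10) + 10^(92/10) = 2.379e+09.
L_total = 10·log₁₀(2.379e+09) = 93.76 dB.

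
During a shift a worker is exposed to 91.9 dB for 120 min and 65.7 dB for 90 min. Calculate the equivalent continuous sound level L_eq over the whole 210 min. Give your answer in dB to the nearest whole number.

89 dB

Weight each interval's intensity by its duration and average over T = 210 min:
Σ tᵢ·10^(Lᵢ/10) = 120·10^(91.9/10) + 90·10^(65.7/10) = 1.862e+11.
L_eq = 10·log₁₀(1.862e+11/210) = 89.48 dB.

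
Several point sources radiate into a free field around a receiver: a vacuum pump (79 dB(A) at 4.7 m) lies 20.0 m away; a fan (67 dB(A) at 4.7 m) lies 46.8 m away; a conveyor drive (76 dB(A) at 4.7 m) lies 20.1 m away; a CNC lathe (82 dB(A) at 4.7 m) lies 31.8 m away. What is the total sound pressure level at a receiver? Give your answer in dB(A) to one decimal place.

70.0 dB(A)

Apply inverse-square spreading to bring every level to the receiver, then sum 10^(L/10).
vacuum pump: 79 − 20·log₁₀(20.0/4.7) = 79 − 12.58 = 66.42 dB(A).
fan: 67 − 20·log₁₀(46.8/4.7) = 67 − 19.96 = 47.04 dB(A).
conveyor drive: 76 − 20·log₁₀(20.1/4.7) = 76 − 12.62 = 63.38 dB(A).
CNC lathe: 82 − 20·log₁₀(31.8/4.7) = 82 − 16.61 = 65.39 dB(A).
Σ 10^(L/10) = 1.008e+07 → L_total = 10·log₁₀(1.008e+07) = 70.03 dB(A).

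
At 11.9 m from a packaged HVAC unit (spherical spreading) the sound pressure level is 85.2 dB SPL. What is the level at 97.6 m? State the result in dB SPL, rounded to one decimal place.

66.9 dB SPL

For a point source, L₂ = L₁ − 20·log₁₀(r₂/r₁).
L₂ = 85.2 − 20·log₁₀(97.6/11.9) = 85.2 − 18.278 = 66.92 dB SPL.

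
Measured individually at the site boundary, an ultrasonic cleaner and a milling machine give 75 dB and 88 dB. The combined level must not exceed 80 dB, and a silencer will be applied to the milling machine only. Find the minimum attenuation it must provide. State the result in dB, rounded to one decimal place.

9.7 dB

Fixed contribution from the other source: Σ 10^(L/10) = 10^(75/10) = 3.162e+07 (75.00 dB).
The limit corresponds to 10^(80/10) = 1.000e+08; subtracting the fixed part leaves 6.838e+07 for the milling machine, i.e. 78.35 dB.
Required insertion loss = 88 − 78.35 = 9.65 dB.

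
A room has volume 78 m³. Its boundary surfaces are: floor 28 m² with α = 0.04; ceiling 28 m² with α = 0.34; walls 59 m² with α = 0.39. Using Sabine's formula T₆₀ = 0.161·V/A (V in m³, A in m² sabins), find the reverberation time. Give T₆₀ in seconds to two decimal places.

0.37 s

A = Σ Sᵢαᵢ = 28·0.04 + 28·0.34 + 59·0.39 = 33.65 m².
T₆₀ = 0.161·V/A = 0.161·78/33.65 = 0.373 s.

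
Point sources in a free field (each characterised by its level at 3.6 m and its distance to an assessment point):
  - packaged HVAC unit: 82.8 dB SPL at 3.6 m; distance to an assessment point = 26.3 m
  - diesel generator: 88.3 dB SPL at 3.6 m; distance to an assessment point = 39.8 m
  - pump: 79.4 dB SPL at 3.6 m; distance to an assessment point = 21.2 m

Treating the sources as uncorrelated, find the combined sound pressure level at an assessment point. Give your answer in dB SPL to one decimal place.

70.6 dB SPL

Propagate each source to the receiver with L = L_ref − 20·log₁₀(r/r_ref), then add intensities.
packaged HVAC unit: 82.8 − 20·log₁₀(26.3/3.6) = 82.8 − 17.27 = 65.53 dB SPL.
diesel generator: 88.3 − 20·log₁₀(39.8/3.6) = 88.3 − 20.87 = 67.43 dB SPL.
pump: 79.4 − 20·log₁₀(21.2/3.6) = 79.4 − 15.40 = 64.00 dB SPL.
Σ 10^(L/10) = 1.161e+07 → L_total = 10·log₁₀(1.161e+07) = 70.65 dB SPL.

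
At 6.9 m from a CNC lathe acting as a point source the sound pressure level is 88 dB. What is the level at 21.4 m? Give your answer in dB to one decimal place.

78.2 dB

Point-source attenuation: ΔL = 20·log₁₀(r₂/r₁) = 20·log₁₀(21.4/6.9) = 9.831 dB.
L₂ = 88 − 20·log₁₀(21.4/6.9) = 88 − 9.831 = 78.17 dB.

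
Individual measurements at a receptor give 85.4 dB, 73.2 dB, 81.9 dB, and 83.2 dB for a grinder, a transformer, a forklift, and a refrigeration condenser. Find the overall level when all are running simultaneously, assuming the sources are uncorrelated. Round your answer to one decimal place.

88.6 dB

For uncorrelated sources the intensities add, so convert each level to linear form, sum, and take 10·log₁₀ of the total.
Σ 10^(L/10) = 10^(85.4/10) + 10^(73.2/10) + 10^(81.9/10) + 10^(83.2/10) = 7.314e+08.
L_total = 10·log₁₀(7.314e+08) = 88.64 dB.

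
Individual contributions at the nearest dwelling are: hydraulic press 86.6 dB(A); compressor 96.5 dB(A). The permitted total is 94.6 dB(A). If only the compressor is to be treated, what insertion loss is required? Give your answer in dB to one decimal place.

Everything except the compressor sums to 10^(86.6/10) = 4.571e+08 in linear terms, 86.60 dB(A).
The limit corresponds to 10^(94.6/10) = 2.884e+09; subtracting the fixed part leaves 2.427e+09 for the compressor, i.e. 93.85 dB(A).
Required insertion loss = 96.5 − 93.85 = 2.65 dB.

2.6 dB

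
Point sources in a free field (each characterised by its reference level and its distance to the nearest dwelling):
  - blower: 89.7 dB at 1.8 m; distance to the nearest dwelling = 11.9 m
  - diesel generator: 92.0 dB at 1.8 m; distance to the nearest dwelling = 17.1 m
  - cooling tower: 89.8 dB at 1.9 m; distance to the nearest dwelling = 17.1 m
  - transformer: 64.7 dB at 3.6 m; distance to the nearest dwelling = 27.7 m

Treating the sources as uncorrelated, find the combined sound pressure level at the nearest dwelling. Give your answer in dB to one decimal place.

Apply inverse-square spreading to bring every level to the receiver, then sum 10^(L/10).
blower: 89.7 − 20·log₁₀(11.9/1.8) = 89.7 − 16.41 = 73.29 dB.
diesel generator: 92.0 − 20·log₁₀(17.1/1.8) = 92.0 − 19.55 = 72.45 dB.
cooling tower: 89.8 − 20·log₁₀(17.1/1.9) = 89.8 − 19.08 = 70.72 dB.
transformer: 64.7 − 20·log₁₀(27.7/3.6) = 64.7 − 17.72 = 46.98 dB.
Σ 10^(L/10) = 5.075e+07 → L_total = 10·log₁₀(5.075e+07) = 77.05 dB.

77.1 dB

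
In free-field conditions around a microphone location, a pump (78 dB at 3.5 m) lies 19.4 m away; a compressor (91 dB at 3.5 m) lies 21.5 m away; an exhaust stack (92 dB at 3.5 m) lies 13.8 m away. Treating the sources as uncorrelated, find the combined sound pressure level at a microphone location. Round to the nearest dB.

81 dB

First find each source's level at the receiver (point-source: −20·log₁₀(r/r_ref)), then combine on an intensity basis.
pump: 78 − 20·log₁₀(19.4/3.5) = 78 − 14.87 = 63.13 dB.
compressor: 91 − 20·log₁₀(21.5/3.5) = 91 − 15.77 = 75.23 dB.
exhaust stack: 92 − 20·log₁₀(13.8/3.5) = 92 − 11.92 = 80.08 dB.
Σ 10^(L/10) = 1.374e+08 → L_total = 10·log₁₀(1.374e+08) = 81.38 dB.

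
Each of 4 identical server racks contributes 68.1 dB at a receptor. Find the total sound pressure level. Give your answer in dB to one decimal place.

74.1 dB

L_total = L₁ + 10·log₁₀ N for N identical incoherent sources.
L_total = 68.1 + 10·log₁₀(4) = 68.1 + 6.021 = 74.12 dB.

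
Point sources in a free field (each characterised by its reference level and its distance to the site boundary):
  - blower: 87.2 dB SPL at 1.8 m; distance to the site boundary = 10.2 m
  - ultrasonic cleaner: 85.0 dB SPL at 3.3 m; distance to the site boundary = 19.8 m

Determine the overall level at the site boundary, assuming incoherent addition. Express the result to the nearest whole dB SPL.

74 dB SPL

Propagate each source to the receiver with L = L_ref − 20·log₁₀(r/r_ref), then add intensities.
blower: 87.2 − 20·log₁₀(10.2/1.8) = 87.2 − 15.07 = 72.13 dB SPL.
ultrasonic cleaner: 85.0 − 20·log₁₀(19.8/3.3) = 85.0 − 15.56 = 69.44 dB SPL.
Σ 10^(L/10) = 2.513e+07 → L_total = 10·log₁₀(2.513e+07) = 74.00 dB SPL.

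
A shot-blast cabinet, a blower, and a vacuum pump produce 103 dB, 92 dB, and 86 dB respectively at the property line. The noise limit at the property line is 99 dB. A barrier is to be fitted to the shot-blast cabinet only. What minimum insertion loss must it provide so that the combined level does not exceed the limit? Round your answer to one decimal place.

5.2 dB

Everything except the shot-blast cabinet sums to 10^(92/10) + 10^(86/10) = 1.983e+09 in linear terms, 92.97 dB.
To meet 99 dB overall, the treated shot-blast cabinet may contribute at most 10^(99/10) − 1.983e+09 = 5.960e+09, i.e. 97.75 dB.
Required insertion loss = 103 − 97.75 = 5.25 dB.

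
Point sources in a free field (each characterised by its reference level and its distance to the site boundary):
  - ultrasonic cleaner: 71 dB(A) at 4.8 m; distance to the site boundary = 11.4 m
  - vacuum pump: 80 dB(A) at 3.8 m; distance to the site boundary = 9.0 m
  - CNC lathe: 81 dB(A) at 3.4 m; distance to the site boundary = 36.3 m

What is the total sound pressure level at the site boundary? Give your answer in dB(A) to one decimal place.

73.3 dB(A)

Propagate each source to the receiver with L = L_ref − 20·log₁₀(r/r_ref), then add intensities.
ultrasonic cleaner: 71 − 20·log₁₀(11.4/4.8) = 71 − 7.51 = 63.49 dB(A).
vacuum pump: 80 − 20·log₁₀(9.0/3.8) = 80 − 7.49 = 72.51 dB(A).
CNC lathe: 81 − 20·log₁₀(36.3/3.4) = 81 − 20.57 = 60.43 dB(A).
Σ 10^(L/10) = 2.116e+07 → L_total = 10·log₁₀(2.116e+07) = 73.26 dB(A).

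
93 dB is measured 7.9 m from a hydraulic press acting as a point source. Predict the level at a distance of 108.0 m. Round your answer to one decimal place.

Spherical spreading from a point source gives a 20·log₁₀(r₂/r₁) drop.
L₂ = 93 − 20·log₁₀(108.0/7.9) = 93 − 22.716 = 70.28 dB.

70.3 dB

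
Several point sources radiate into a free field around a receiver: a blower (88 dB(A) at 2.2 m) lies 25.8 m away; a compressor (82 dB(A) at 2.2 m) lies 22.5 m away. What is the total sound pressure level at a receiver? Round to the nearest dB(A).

68 dB(A)

First find each source's level at the receiver (point-source: −20·log₁₀(r/r_ref)), then combine on an intensity basis.
blower: 88 − 20·log₁₀(25.8/2.2) = 88 − 21.38 = 66.62 dB(A).
compressor: 82 − 20·log₁₀(22.5/2.2) = 82 − 20.20 = 61.80 dB(A).
Σ 10^(L/10) = 6.103e+06 → L_total = 10·log₁₀(6.103e+06) = 67.86 dB(A).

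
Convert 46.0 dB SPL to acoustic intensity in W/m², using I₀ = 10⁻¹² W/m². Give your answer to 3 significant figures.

I = I₀·10^(L/10) = 10⁻¹² × 10^(46.0/10) = 10^(-7.400).

3.98e-08 W/m²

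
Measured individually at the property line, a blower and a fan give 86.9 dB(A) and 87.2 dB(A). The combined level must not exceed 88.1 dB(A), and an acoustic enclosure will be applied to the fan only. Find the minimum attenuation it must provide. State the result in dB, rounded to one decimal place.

Fixed contribution from the other source: Σ 10^(L/10) = 10^(86.9/10) = 4.898e+08 (86.90 dB(A)).
To meet 88.1 dB(A) overall, the treated fan may contribute at most 10^(88.1/10) − 4.898e+08 = 1.559e+08, i.e. 81.93 dB(A).
Required insertion loss = 87.2 − 81.93 = 5.27 dB.

5.3 dB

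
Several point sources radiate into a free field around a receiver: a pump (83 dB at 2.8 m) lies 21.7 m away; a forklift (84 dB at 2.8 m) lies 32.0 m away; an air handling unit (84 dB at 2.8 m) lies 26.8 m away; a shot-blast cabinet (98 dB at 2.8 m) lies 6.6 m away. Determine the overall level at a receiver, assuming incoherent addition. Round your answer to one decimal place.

Apply inverse-square spreading to bring every level to the receiver, then sum 10^(L/10).
pump: 83 − 20·log₁₀(21.7/2.8) = 83 − 17.79 = 65.21 dB.
forklift: 84 − 20·log₁₀(32.0/2.8) = 84 − 21.16 = 62.84 dB.
air handling unit: 84 − 20·log₁₀(26.8/2.8) = 84 − 19.62 = 64.38 dB.
shot-blast cabinet: 98 − 20·log₁₀(6.6/2.8) = 98 − 7.45 = 90.55 dB.
Σ 10^(L/10) = 1.144e+09 → L_total = 10·log₁₀(1.144e+09) = 90.58 dB.

90.6 dB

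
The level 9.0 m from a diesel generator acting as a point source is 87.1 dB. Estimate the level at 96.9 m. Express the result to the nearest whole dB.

Spherical spreading from a point source gives a 20·log₁₀(r₂/r₁) drop.
L₂ = 87.1 − 20·log₁₀(96.9/9.0) = 87.1 − 20.642 = 66.46 dB.

66 dB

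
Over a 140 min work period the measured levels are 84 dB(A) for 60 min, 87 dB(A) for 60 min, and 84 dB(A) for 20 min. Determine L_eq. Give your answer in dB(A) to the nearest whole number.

The energy average is taken in the linear domain: L_eq = 10·log₁₀[(Σ tᵢ·10^(Lᵢ/10))/T], T = 140 min.
Σ tᵢ·10^(Lᵢ/10) = 60·10^(84/10) + 60·10^(87/10) + 20·10^(84/10) = 5.017e+10.
L_eq = 10·log₁₀(5.017e+10/140) = 85.54 dB(A).

86 dB(A)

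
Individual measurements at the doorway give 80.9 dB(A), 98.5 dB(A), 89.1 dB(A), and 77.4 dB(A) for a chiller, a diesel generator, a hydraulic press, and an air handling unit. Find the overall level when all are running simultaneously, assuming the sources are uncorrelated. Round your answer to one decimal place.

Incoherent sources combine by intensity addition: L_total = 10·log₁₀(Σ 10^(L_i/10)).
Σ 10^(L/10) = 10^(80.9/10) + 10^(98.5/10) + 10^(89.1/10) + 10^(77.4/10) = 8.070e+09.
L_total = 10·log₁₀(8.070e+09) = 99.07 dB(A).

99.1 dB(A)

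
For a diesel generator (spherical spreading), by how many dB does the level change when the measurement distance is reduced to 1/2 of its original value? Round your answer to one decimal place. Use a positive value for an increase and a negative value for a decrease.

+6.0 dB

Point-source spreading: ΔL = −20·log₁₀(r₂/r₁).
ΔL = −20·log₁₀(0.5) = +6.02 dB.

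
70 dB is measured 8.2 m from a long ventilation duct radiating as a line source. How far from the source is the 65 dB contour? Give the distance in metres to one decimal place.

The 5.0 dB drop corresponds to a distance ratio of 10^(5.0/10) for a line source.
r₂ = 8.2·10^((70−65)/10) = 8.2·10^(5.0/10) = 25.93 m.

25.9 m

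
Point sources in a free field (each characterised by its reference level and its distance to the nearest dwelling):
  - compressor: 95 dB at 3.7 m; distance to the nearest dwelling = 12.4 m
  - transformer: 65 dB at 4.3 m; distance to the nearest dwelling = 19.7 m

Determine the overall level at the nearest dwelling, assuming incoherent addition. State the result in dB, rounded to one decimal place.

Propagate each source to the receiver with L = L_ref − 20·log₁₀(r/r_ref), then add intensities.
compressor: 95 − 20·log₁₀(12.4/3.7) = 95 − 10.50 = 84.50 dB.
transformer: 65 − 20·log₁₀(19.7/4.3) = 65 − 13.22 = 51.78 dB.
Σ 10^(L/10) = 2.817e+08 → L_total = 10·log₁₀(2.817e+08) = 84.50 dB.

84.5 dB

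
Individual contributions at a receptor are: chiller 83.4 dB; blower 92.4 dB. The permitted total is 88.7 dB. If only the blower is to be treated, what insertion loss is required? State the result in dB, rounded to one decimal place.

The untreated sources together contribute 10^(83.4/10) = 2.188e+08, i.e. 83.40 dB.
To meet 88.7 dB overall, the treated blower may contribute at most 10^(88.7/10) − 2.188e+08 = 5.225e+08, i.e. 87.18 dB.
Required insertion loss = 92.4 − 87.18 = 5.22 dB.

5.2 dB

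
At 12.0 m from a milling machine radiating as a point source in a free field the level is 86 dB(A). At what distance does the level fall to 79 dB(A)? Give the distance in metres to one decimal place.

For a point source L₁ − L₂ = 20·log₁₀(r₂/r₁), so r₂ = r₁·10^((L₁−L₂)/20).
r₂ = 12.0·10^((86−79)/20) = 12.0·10^(7.0/20) = 26.86 m.

26.9 m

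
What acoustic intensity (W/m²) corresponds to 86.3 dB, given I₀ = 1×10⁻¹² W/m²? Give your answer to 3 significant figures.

I/I₀ = 10^(86.3/10) = 4.266e+08, so I = 4.266e+08 × 10⁻¹² W/m².

0.000427 W/m²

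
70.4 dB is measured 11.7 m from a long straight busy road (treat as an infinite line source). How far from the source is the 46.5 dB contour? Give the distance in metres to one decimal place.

2872.0 m

For a line source L₁ − L₂ = 10·log₁₀(r₂/r₁), so r₂ = r₁·10^((L₁−L₂)/10).
r₂ = 11.7·10^((70.4−46.5)/10) = 11.7·10^(23.9/10) = 2872.01 m.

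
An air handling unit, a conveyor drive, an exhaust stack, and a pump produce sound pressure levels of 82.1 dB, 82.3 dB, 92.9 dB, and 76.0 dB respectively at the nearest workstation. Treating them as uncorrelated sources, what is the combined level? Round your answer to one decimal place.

For uncorrelated sources the intensities add, so convert each level to linear form, sum, and take 10·log₁₀ of the total.
Σ 10^(L/10) = 10^(82.1/10) + 10^(82.3/10) + 10^(92.9/10) + 10^(76.0/10) = 2.322e+09.
L_total = 10·log₁₀(2.322e+09) = 93.66 dB.

93.7 dB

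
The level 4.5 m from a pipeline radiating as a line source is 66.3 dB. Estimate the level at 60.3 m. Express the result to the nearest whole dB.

55 dB

For a line source, L₂ = L₁ − 10·log₁₀(r₂/r₁).
L₂ = 66.3 − 10·log₁₀(60.3/4.5) = 66.3 − 11.271 = 55.03 dB.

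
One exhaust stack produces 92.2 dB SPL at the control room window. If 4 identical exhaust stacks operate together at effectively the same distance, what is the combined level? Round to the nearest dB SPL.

98 dB SPL

L_total = L₁ + 10·log₁₀ N for N identical incoherent sources.
L_total = 92.2 + 10·log₁₀(4) = 92.2 + 6.021 = 98.22 dB SPL.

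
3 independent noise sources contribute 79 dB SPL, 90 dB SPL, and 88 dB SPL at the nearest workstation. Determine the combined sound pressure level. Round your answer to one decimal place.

92.3 dB SPL

Incoherent sources combine by intensity addition: L_total = 10·log₁₀(Σ 10^(L_i/10)).
Σ 10^(L/10) = 10^(79/10) + 10^(90/10) + 10^(88/10) = 1.710e+09.
L_total = 10·log₁₀(1.710e+09) = 92.33 dB SPL.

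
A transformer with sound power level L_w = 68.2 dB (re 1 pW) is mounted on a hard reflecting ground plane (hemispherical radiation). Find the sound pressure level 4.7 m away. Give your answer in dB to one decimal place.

46.8 dB

L_p = L_w − 10·log₁₀(2π·r²) with r = 4.7 m.
2π·r² = 138.8 m², 10·log₁₀ of that is 21.424 dB.
L_p = 68.2 − 21.424 = 46.78 dB.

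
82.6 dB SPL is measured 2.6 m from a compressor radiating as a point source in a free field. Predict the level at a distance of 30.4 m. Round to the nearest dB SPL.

61 dB SPL

For a point source, L₂ = L₁ − 20·log₁₀(r₂/r₁).
L₂ = 82.6 − 20·log₁₀(30.4/2.6) = 82.6 − 21.358 = 61.24 dB SPL.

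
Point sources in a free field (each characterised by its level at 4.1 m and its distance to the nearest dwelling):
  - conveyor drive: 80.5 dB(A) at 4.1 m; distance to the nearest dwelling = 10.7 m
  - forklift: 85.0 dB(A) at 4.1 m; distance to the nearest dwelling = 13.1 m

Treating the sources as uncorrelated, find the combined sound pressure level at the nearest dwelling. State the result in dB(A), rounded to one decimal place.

76.8 dB(A)

Apply inverse-square spreading to bring every level to the receiver, then sum 10^(L/10).
conveyor drive: 80.5 − 20·log₁₀(10.7/4.1) = 80.5 − 8.33 = 72.17 dB(A).
forklift: 85.0 − 20·log₁₀(13.1/4.1) = 85.0 − 10.09 = 74.91 dB(A).
Σ 10^(L/10) = 4.745e+07 → L_total = 10·log₁₀(4.745e+07) = 76.76 dB(A).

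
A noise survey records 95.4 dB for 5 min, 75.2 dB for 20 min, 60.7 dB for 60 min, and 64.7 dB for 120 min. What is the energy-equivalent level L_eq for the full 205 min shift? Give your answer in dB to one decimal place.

The energy average is taken in the linear domain: L_eq = 10·log₁₀[(Σ tᵢ·10^(Lᵢ/10))/T], T = 205 min.
Σ tᵢ·10^(Lᵢ/10) = 5·10^(95.4/10) + 20·10^(75.2/10) + 60·10^(60.7/10) + 120·10^(64.7/10) = 1.842e+10.
L_eq = 10·log₁₀(1.842e+10/205) = 79.54 dB.

79.5 dB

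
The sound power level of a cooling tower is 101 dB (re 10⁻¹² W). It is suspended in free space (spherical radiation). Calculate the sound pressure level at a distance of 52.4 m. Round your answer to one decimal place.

55.6 dB

L_p = L_w − 10·log₁₀(4π·r²) with r = 52.4 m.
4π·r² = 3.45e+04 m², 10·log₁₀ of that is 45.379 dB.
L_p = 101 − 45.379 = 55.62 dB.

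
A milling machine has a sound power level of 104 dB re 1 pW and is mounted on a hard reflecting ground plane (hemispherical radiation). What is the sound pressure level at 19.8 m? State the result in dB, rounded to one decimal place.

70.1 dB

The power spreads over a hemisphere of area 2π·r², so L_p = L_w − 10·log₁₀(2π·r²).
2π·r² = 2463 m², 10·log₁₀ of that is 33.915 dB.
L_p = 104 − 33.915 = 70.08 dB.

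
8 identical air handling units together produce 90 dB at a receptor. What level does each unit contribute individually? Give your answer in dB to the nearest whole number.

Dividing the total intensity by 8 lowers the level by 10·log₁₀ 8 = 9.031 dB: L₁ = 90 − 9.031.

81 dB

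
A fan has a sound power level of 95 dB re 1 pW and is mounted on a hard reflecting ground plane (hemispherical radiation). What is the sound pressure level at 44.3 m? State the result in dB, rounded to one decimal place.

54.1 dB

The power spreads over a hemisphere of area 2π·r², so L_p = L_w − 10·log₁₀(2π·r²).
2π·r² = 1.233e+04 m², 10·log₁₀ of that is 40.910 dB.
L_p = 95 − 40.910 = 54.09 dB.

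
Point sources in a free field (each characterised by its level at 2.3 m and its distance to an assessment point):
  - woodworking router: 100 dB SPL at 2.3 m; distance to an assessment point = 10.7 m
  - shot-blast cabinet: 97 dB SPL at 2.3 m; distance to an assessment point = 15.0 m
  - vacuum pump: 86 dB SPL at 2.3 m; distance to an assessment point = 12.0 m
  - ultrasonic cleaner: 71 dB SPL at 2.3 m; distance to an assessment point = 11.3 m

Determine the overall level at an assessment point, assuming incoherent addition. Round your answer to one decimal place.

87.7 dB SPL

First find each source's level at the receiver (point-source: −20·log₁₀(r/r_ref)), then combine on an intensity basis.
woodworking router: 100 − 20·log₁₀(10.7/2.3) = 100 − 13.35 = 86.65 dB SPL.
shot-blast cabinet: 97 − 20·log₁₀(15.0/2.3) = 97 − 16.29 = 80.71 dB SPL.
vacuum pump: 86 − 20·log₁₀(12.0/2.3) = 86 − 14.35 = 71.65 dB SPL.
ultrasonic cleaner: 71 − 20·log₁₀(11.3/2.3) = 71 − 13.83 = 57.17 dB SPL.
Σ 10^(L/10) = 5.950e+08 → L_total = 10·log₁₀(5.950e+08) = 87.75 dB SPL.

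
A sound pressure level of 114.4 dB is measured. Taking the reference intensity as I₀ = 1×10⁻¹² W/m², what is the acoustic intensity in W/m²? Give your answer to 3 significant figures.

I/I₀ = 10^(114.4/10) = 2.754e+11, so I = 2.754e+11 × 10⁻¹² W/m².

0.275 W/m²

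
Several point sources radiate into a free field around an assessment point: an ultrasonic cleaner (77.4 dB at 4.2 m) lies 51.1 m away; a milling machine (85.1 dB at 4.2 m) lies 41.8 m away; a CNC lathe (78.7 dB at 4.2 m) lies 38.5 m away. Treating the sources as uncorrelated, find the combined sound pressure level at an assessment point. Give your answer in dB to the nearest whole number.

Propagate each source to the receiver with L = L_ref − 20·log₁₀(r/r_ref), then add intensities.
ultrasonic cleaner: 77.4 − 20·log₁₀(51.1/4.2) = 77.4 − 21.70 = 55.70 dB.
milling machine: 85.1 − 20·log₁₀(41.8/4.2) = 85.1 − 19.96 = 65.14 dB.
CNC lathe: 78.7 − 20·log₁₀(38.5/4.2) = 78.7 − 19.24 = 59.46 dB.
Σ 10^(L/10) = 4.520e+06 → L_total = 10·log₁₀(4.520e+06) = 66.55 dB.

67 dB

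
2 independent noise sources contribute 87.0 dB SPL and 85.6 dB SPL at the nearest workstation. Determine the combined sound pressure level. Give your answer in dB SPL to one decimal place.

89.4 dB SPL

Incoherent sources combine by intensity addition: L_total = 10·log₁₀(Σ 10^(L_i/10)).
Σ 10^(L/10) = 10^(87.0/10) + 10^(85.6/10) = 8.643e+08.
L_total = 10·log₁₀(8.643e+08) = 89.37 dB SPL.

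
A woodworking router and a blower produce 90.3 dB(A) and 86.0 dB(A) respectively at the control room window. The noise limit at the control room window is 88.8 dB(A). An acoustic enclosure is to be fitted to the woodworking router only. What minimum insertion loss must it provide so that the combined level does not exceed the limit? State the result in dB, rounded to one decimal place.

4.7 dB

Fixed contribution from the other source: Σ 10^(L/10) = 10^(86.0/10) = 3.981e+08 (86.00 dB(A)).
To meet 88.8 dB(A) overall, the treated woodworking router may contribute at most 10^(88.8/10) − 3.981e+08 = 3.605e+08, i.e. 85.57 dB(A).
So the woodworking router must be reduced from 90.3 to 85.57 dB(A): IL = 4.73 dB.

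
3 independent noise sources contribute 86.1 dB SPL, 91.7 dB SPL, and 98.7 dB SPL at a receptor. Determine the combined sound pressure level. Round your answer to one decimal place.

99.7 dB SPL

For uncorrelated sources the intensities add, so convert each level to linear form, sum, and take 10·log₁₀ of the total.
Σ 10^(L/10) = 10^(86.1/10) + 10^(91.7/10) + 10^(98.7/10) = 9.300e+09.
L_total = 10·log₁₀(9.300e+09) = 99.68 dB SPL.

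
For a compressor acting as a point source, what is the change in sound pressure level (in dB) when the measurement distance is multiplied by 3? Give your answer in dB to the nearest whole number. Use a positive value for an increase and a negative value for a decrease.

-10 dB

Point-source spreading: ΔL = −20·log₁₀(r₂/r₁).
ΔL = −20·log₁₀(3) = -9.54 dB.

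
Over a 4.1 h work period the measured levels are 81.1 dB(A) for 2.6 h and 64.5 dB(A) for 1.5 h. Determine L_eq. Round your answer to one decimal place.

The energy average is taken in the linear domain: L_eq = 10·log₁₀[(Σ tᵢ·10^(Lᵢ/10))/T], T = 4.1 h.
Σ tᵢ·10^(Lᵢ/10) = 2.6·10^(81.1/10) + 1.5·10^(64.5/10) = 3.392e+08.
L_eq = 10·log₁₀(3.392e+08/4.1) = 79.18 dB(A).

79.2 dB(A)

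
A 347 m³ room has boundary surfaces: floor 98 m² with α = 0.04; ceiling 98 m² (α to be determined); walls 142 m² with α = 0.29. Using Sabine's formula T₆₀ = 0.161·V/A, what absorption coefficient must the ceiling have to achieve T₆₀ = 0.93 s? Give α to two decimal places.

From T₆₀ = 0.161·V/A, the target T₆₀ = 0.93 s needs A = 0.161·347/0.93 = 60.07 m².
Absorption from the other surfaces = 98·0.04 + 142·0.29 = 45.10 m², so the ceiling must supply 14.97 m² over 98 m².
α = 14.97/98 = 0.153.

0.15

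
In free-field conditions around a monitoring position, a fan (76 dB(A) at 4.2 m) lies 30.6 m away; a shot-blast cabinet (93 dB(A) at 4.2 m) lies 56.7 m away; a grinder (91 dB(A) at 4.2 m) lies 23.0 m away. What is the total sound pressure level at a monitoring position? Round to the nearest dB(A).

77 dB(A)

First find each source's level at the receiver (point-source: −20·log₁₀(r/r_ref)), then combine on an intensity basis.
fan: 76 − 20·log₁₀(30.6/4.2) = 76 − 17.25 = 58.75 dB(A).
shot-blast cabinet: 93 − 20·log₁₀(56.7/4.2) = 93 − 22.61 = 70.39 dB(A).
grinder: 91 − 20·log₁₀(23.0/4.2) = 91 − 14.77 = 76.23 dB(A).
Σ 10^(L/10) = 5.368e+07 → L_total = 10·log₁₀(5.368e+07) = 77.30 dB(A).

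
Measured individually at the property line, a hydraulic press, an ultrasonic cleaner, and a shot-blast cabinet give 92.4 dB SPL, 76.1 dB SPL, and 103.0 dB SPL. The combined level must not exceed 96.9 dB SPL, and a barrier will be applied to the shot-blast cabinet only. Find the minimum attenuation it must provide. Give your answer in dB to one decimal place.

Fixed contribution from the other sources: Σ 10^(L/10) = 10^(92.4/10) + 10^(76.1/10) = 1.779e+09 (92.50 dB SPL).
The limit corresponds to 10^(96.9/10) = 4.898e+09; subtracting the fixed part leaves 3.119e+09 for the shot-blast cabinet, i.e. 94.94 dB SPL.
So the shot-blast cabinet must be reduced from 103.0 to 94.94 dB SPL: IL = 8.06 dB.

8.1 dB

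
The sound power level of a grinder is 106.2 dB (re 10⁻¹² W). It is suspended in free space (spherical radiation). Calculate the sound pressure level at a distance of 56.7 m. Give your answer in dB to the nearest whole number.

60 dB

The power spreads over a sphere of area 4π·r², so L_p = L_w − 10·log₁₀(4π·r²).
4π·r² = 4.04e+04 m², 10·log₁₀ of that is 46.064 dB.
L_p = 106.2 − 46.064 = 60.14 dB.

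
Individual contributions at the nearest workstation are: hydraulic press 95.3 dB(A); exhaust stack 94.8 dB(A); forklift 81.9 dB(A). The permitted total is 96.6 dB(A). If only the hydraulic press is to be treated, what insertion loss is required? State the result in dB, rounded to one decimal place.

3.9 dB

Everything except the hydraulic press sums to 10^(94.8/10) + 10^(81.9/10) = 3.175e+09 in linear terms, 95.02 dB(A).
To meet 96.6 dB(A) overall, the treated hydraulic press may contribute at most 10^(96.6/10) − 3.175e+09 = 1.396e+09, i.e. 91.45 dB(A).
So the hydraulic press must be reduced from 95.3 to 91.45 dB(A): IL = 3.85 dB.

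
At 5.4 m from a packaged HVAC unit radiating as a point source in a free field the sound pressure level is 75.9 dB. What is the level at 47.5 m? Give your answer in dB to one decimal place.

Spherical spreading from a point source gives a 20·log₁₀(r₂/r₁) drop.
L₂ = 75.9 − 20·log₁₀(47.5/5.4) = 75.9 − 18.886 = 57.01 dB.

57.0 dB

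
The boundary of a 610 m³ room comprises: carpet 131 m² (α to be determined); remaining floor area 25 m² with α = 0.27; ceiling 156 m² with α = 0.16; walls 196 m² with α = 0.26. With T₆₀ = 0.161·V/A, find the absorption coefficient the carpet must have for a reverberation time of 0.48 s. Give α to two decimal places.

0.93

A = 0.161·V/T₆₀ = 0.161·610/0.48 = 204.60 m² sabins.
Absorption from the other surfaces = 25·0.27 + 156·0.16 + 196·0.26 = 82.67 m², so the carpet must supply 121.93 m² over 131 m².
α = 121.93/131 = 0.931.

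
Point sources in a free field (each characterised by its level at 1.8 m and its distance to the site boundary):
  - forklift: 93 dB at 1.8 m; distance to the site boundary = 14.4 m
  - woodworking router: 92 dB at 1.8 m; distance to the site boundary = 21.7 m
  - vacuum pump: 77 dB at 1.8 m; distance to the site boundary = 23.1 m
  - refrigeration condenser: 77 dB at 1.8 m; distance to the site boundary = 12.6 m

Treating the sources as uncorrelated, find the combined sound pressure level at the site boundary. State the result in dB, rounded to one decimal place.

76.4 dB

First find each source's level at the receiver (point-source: −20·log₁₀(r/r_ref)), then combine on an intensity basis.
forklift: 93 − 20·log₁₀(14.4/1.8) = 93 − 18.06 = 74.94 dB.
woodworking router: 92 − 20·log₁₀(21.7/1.8) = 92 − 21.62 = 70.38 dB.
vacuum pump: 77 − 20·log₁₀(23.1/1.8) = 77 − 22.17 = 54.83 dB.
refrigeration condenser: 77 − 20·log₁₀(12.6/1.8) = 77 − 16.90 = 60.10 dB.
Σ 10^(L/10) = 4.341e+07 → L_total = 10·log₁₀(4.341e+07) = 76.38 dB.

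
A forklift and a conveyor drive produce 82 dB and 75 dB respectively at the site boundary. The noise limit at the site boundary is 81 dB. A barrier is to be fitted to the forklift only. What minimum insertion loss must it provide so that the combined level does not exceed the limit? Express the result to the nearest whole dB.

2 dB

Everything except the forklift sums to 10^(75/10) = 3.162e+07 in linear terms, 75.00 dB.
The limit corresponds to 10^(81/10) = 1.259e+08; subtracting the fixed part leaves 9.427e+07 for the forklift, i.e. 79.74 dB.
Required insertion loss = 82 − 79.74 = 2.26 dB.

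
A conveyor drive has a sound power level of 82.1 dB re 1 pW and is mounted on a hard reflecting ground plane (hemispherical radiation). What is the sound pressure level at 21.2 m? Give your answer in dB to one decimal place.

47.6 dB

Free-field hemispherical radiation: L_p = L_w − 10·log₁₀(2π·r²), r = 21.2 m.
2π·r² = 2824 m², 10·log₁₀ of that is 34.509 dB.
L_p = 82.1 − 34.509 = 47.59 dB.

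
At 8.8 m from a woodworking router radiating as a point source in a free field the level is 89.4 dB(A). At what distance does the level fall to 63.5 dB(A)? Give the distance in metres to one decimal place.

173.6 m

For a point source L₁ − L₂ = 20·log₁₀(r₂/r₁), so r₂ = r₁·10^((L₁−L₂)/20).
r₂ = 8.8·10^((89.4−63.5)/20) = 8.8·10^(25.9/20) = 173.57 m.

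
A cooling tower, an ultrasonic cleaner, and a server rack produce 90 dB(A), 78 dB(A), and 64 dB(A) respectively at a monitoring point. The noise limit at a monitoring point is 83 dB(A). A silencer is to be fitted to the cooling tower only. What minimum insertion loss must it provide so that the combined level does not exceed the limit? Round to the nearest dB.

The untreated sources together contribute 10^(78/10) + 10^(64/10) = 6.561e+07, i.e. 78.17 dB(A).
To meet 83 dB(A) overall, the treated cooling tower may contribute at most 10^(83/10) − 6.561e+07 = 1.339e+08, i.e. 81.27 dB(A).
Required insertion loss = 90 − 81.27 = 8.73 dB.

9 dB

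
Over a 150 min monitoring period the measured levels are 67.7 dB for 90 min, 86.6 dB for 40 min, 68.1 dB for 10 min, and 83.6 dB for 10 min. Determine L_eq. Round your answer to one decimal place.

81.5 dB

Weight each interval's intensity by its duration and average over T = 150 min:
Σ tᵢ·10^(Lᵢ/10) = 90·10^(67.7/10) + 40·10^(86.6/10) + 10·10^(68.1/10) + 10·10^(83.6/10) = 2.117e+10.
L_eq = 10·log₁₀(2.117e+10/150) = 81.50 dB.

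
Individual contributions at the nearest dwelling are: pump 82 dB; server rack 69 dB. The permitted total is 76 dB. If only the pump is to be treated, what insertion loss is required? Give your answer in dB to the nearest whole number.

Fixed contribution from the other source: Σ 10^(L/10) = 10^(69/10) = 7.943e+06 (69.00 dB).
To meet 76 dB overall, the treated pump may contribute at most 10^(76/10) − 7.943e+06 = 3.187e+07, i.e. 75.03 dB.
Required insertion loss = 82 − 75.03 = 6.97 dB.

7 dB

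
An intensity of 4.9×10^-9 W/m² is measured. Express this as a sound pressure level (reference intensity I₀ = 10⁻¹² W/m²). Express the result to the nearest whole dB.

L = 10·log₁₀(I/I₀) = 10·log₁₀(4.9×10^-9/10⁻¹²) = 10·log₁₀(4.9×10^3).
L = 10·(0.6902 + 3) = 36.90 dB.

37 dB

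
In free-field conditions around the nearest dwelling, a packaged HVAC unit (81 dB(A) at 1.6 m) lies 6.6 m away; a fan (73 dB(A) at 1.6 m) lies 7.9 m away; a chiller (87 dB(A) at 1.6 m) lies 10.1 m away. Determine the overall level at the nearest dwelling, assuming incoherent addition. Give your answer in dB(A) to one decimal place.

73.2 dB(A)

Apply inverse-square spreading to bring every level to the receiver, then sum 10^(L/10).
packaged HVAC unit: 81 − 20·log₁₀(6.6/1.6) = 81 − 12.31 = 68.69 dB(A).
fan: 73 − 20·log₁₀(7.9/1.6) = 73 − 13.87 = 59.13 dB(A).
chiller: 87 − 20·log₁₀(10.1/1.6) = 87 − 16.00 = 71.00 dB(A).
Σ 10^(L/10) = 2.079e+07 → L_total = 10·log₁₀(2.079e+07) = 73.18 dB(A).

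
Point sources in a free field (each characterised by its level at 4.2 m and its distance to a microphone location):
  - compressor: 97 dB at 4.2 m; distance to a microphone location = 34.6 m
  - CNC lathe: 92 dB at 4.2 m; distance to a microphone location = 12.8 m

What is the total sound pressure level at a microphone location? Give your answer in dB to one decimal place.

83.9 dB

Apply inverse-square spreading to bring every level to the receiver, then sum 10^(L/10).
compressor: 97 − 20·log₁₀(34.6/4.2) = 97 − 18.32 = 78.68 dB.
CNC lathe: 92 − 20·log₁₀(12.8/4.2) = 92 − 9.68 = 82.32 dB.
Σ 10^(L/10) = 2.445e+08 → L_total = 10·log₁₀(2.445e+08) = 83.88 dB.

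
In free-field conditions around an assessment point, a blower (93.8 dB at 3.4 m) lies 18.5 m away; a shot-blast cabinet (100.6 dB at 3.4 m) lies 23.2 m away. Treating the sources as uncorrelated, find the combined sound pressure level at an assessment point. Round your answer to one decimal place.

Apply inverse-square spreading to bring every level to the receiver, then sum 10^(L/10).
blower: 93.8 − 20·log₁₀(18.5/3.4) = 93.8 − 14.71 = 79.09 dB.
shot-blast cabinet: 100.6 − 20·log₁₀(23.2/3.4) = 100.6 − 16.68 = 83.92 dB.
Σ 10^(L/10) = 3.276e+08 → L_total = 10·log₁₀(3.276e+08) = 85.15 dB.

85.2 dB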